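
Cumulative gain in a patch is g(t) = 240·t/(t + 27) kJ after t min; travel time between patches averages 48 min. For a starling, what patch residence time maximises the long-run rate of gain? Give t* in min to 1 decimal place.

36.0 min

Optimal t* satisfies g'(t*) = g(t*)/(T + t*).
g'(t) = 240·27/(t + 27)². Setting 240·27/(t+27)² = 240t/[(t+27)(48+t)] gives 27(48+t) = t(t+27), so t² = 27×48 = 1296.
t* = √1296 = 36 min.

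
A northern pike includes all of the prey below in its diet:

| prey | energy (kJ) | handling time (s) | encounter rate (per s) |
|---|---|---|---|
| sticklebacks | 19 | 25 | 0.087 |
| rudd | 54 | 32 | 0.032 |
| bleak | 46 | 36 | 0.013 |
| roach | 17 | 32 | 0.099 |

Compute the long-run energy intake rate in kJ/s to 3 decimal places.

0.723 kJ/s

R = Σλ_iE_i / (1 + Σλ_ih_i)
Numerator: 0.087×19 + 0.032×54 + 0.013×46 + 0.099×17 = 5.662
Denominator: 1 + 0.087×25 + 0.032×32 + 0.013×36 + 0.099×32 = 7.835
R = 5.662/7.835 = 0.7227 kJ/s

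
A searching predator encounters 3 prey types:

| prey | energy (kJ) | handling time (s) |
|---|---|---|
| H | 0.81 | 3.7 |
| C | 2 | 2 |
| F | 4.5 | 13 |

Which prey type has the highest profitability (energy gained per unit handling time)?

Profitability E/h (kJ/s): H = 0.81/3.7 = 0.219, C = 2/2 = 1, F = 4.5/13 = 0.346.
Ranked: C > F > H.

C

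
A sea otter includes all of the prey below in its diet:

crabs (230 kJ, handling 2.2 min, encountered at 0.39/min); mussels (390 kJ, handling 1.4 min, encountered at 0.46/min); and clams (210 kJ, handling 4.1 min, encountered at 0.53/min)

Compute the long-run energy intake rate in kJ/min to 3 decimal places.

Energy encountered per unit search time: 0.39×230 + 0.46×390 + 0.53×210 = 380.4 kJ/min.
Handling time per unit search time: 0.39×2.2 + 0.46×1.4 + 0.53×4.1 = 3.675.
Rate = 380.4/(1 + 3.675) = 81.37 kJ/min.

81.369 kJ/min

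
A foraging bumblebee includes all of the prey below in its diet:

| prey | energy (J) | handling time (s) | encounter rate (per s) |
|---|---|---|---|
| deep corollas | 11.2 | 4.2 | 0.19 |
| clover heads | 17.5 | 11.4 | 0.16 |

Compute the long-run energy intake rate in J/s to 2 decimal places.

1.36 J/s

R = Σλ_iE_i / (1 + Σλ_ih_i)
Numerator: 0.19×11.2 + 0.16×17.5 = 4.928
Denominator: 1 + 0.19×4.2 + 0.16×11.4 = 3.622
R = 4.928/3.622 = 1.361 J/s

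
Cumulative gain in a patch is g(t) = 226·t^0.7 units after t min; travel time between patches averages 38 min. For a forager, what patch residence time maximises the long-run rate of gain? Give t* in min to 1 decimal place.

88.7 min

Maximise g(t)/(T+t): set derivative to zero → g'(t)(T+t) = g(t).
g'(t) = 0.7·226·t^-0.3. Setting 0.7·226·t^-0.3 = 226·t^0.7/(38+t) gives 0.7(38+t) = t, so 0.30·t = 0.7×38.
t* = 0.7×38/0.30 = 88.67 min.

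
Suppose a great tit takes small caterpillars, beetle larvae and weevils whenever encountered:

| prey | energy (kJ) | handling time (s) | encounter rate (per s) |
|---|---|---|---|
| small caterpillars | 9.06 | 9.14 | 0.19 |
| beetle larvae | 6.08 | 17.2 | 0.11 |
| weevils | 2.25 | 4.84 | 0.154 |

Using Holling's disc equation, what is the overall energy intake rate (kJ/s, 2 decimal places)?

R = (0.19×9.06 + 0.11×6.08 + 0.154×2.25) / (1 + 0.19×9.14 + 0.11×17.2 + 0.154×4.84) = 2.737/5.374 = 0.5093 kJ/s.

0.51 kJ/s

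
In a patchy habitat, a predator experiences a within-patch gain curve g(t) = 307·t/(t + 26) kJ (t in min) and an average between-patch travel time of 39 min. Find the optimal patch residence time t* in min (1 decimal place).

By the marginal value theorem, leave when the instantaneous gain rate g'(t) equals the habitat-wide average g(t)/(T + t).
g'(t) = 307·26/(t + 26)². Setting 307·26/(t+26)² = 307t/[(t+26)(39+t)] gives 26(39+t) = t(t+26), so t² = 26×39 = 1014.
t* = √1014 = 31.84 min.

31.8 min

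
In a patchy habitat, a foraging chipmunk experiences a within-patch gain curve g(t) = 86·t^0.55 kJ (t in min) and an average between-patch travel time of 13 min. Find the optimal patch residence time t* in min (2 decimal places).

By the marginal value theorem, leave when the instantaneous gain rate g'(t) equals the habitat-wide average g(t)/(T + t).
g'(t) = 0.55·86·t^-0.45. Setting 0.55·86·t^-0.45 = 86·t^0.55/(13+t) gives 0.55(13+t) = t, so 0.45·t = 0.55×13.
t* = 0.55×13/0.45 = 15.89 min.

15.89 min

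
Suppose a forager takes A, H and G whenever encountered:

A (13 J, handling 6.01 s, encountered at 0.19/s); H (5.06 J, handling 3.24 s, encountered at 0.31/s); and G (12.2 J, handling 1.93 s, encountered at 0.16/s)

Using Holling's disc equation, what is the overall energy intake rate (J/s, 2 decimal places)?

R = Σλ_iE_i / (1 + Σλ_ih_i)
Numerator: 0.19×13 + 0.31×5.06 + 0.16×12.2 = 5.991
Denominator: 1 + 0.19×6.01 + 0.31×3.24 + 0.16×1.93 = 3.455
R = 5.991/3.455 = 1.734 J/s

1.73 J/s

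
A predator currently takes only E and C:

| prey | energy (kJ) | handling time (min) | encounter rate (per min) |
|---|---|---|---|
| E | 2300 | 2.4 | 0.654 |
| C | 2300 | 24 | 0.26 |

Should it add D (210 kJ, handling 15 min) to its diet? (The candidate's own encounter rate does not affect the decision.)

Current rate: (0.654×2300 + 0.26×2300)/(1 + 0.654×2.4 + 0.26×24) = 238.6 kJ/min.
D: E/h = 210/15 = 14 kJ/min.
14 < 238.6, so adding D would lower the average — exclude it.

No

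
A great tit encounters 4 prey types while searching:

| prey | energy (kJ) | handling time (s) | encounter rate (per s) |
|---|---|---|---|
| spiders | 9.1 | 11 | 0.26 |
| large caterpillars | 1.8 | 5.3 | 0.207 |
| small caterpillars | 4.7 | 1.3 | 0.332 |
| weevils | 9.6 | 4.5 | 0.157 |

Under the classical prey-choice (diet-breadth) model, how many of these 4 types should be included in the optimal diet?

2

E/h in descending order: small caterpillars 3.62, weevils 2.13, spiders 0.827, large caterpillars 0.34 kJ/s. The optimal diet is the largest prefix of this list for which every included type satisfies E_i/h_i > R on the types above it.
Rate on top 1: 1.09. weevils: 2.13 > 1.09 → include.
Rate on top 2: 1.435. spiders: 0.827 < 1.435 → exclude; stop.
Optimal diet: small caterpillars, weevils — 2 of 4 types.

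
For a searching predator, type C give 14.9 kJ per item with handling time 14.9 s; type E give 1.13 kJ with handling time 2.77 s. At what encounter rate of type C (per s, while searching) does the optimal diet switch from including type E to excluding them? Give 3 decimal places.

Drop type E once their profitability E₂/h₂ falls below the rate achievable on type C alone: E₂/h₂ = λE₁/(1 + λh₁).
Solve for λ: λE₁h₂ = E₂(1 + λh₁) → λ(E₁h₂ − E₂h₁) = E₂ → λ = E₂/(E₁h₂ − E₂h₁).
λ = 1.13/(14.9×2.77 − 1.13×14.9) = 1.13/24.44 = 0.04624 per s.

0.046 per s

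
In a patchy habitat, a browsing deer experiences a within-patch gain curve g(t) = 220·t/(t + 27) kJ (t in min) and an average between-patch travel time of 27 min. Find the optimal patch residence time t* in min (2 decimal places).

By the marginal value theorem, leave when the instantaneous gain rate g'(t) equals the habitat-wide average g(t)/(T + t).
g'(t) = 220·27/(t + 27)². Setting 220·27/(t+27)² = 220t/[(t+27)(27+t)] gives 27(27+t) = t(t+27), so t² = 27×27 = 729.
t* = √729 = 27 min.

27.00 min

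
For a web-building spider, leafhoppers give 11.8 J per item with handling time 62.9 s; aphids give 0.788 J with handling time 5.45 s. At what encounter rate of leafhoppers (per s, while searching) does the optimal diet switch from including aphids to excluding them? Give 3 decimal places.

0.053 per s

The zero-one rule: include aphids iff E₂/h₂ > λE₁/(1+λh₁). Equality gives the switch point.
λE₁h₂ = E₂ + λE₂h₁ ⇒ λ = E₂/(E₁h₂ − E₂h₁) = 0.788/(64.31 − 49.57) = 0.05344 per s.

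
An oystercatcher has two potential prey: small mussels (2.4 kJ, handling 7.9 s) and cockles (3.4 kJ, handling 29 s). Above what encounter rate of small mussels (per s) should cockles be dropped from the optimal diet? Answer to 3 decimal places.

0.080 per s

The zero-one rule: include cockles iff E₂/h₂ > λE₁/(1+λh₁). Equality gives the switch point.
λE₁h₂ = E₂ + λE₂h₁ ⇒ λ = E₂/(E₁h₂ − E₂h₁) = 3.4/(69.6 − 26.86) = 0.07955 per s.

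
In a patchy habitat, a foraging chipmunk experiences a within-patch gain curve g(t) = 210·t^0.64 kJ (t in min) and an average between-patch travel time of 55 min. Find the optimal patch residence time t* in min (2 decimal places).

Maximise g(t)/(T+t): set derivative to zero → g'(t)(T+t) = g(t).
g'(t) = 0.64·210·t^-0.36. Setting 0.64·210·t^-0.36 = 210·t^0.64/(55+t) gives 0.64(55+t) = t, so 0.36·t = 0.64×55.
t* = 0.64×55/0.36 = 97.78 min.

97.78 min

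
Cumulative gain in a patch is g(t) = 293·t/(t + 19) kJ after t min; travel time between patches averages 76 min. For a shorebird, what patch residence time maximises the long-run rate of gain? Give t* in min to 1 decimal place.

By the marginal value theorem, leave when the instantaneous gain rate g'(t) equals the habitat-wide average g(t)/(T + t).
g'(t) = 293·19/(t + 19)². Setting 293·19/(t+19)² = 293t/[(t+19)(76+t)] gives 19(76+t) = t(t+19), so t² = 19×76 = 1444.
t* = √1444 = 38 min.

38.0 min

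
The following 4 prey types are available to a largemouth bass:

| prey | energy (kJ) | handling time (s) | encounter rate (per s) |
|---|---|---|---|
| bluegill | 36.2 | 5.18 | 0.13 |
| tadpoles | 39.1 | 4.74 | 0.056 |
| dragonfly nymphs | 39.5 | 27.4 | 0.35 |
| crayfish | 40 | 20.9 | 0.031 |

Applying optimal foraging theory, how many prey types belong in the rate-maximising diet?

E/h in descending order: tadpoles 8.25, bluegill 6.99, crayfish 1.91, dragonfly nymphs 1.44 kJ/s. The optimal diet is the largest prefix of this list for which every included type satisfies E_i/h_i > R on the types above it.
Rate on top 1: 1.73. bluegill: 6.99 > 1.73 → include.
Rate on top 2: 3.557. crayfish: 1.91 < 3.557 → exclude; stop.
Optimal diet: tadpoles, bluegill — 2 of 4 types.

2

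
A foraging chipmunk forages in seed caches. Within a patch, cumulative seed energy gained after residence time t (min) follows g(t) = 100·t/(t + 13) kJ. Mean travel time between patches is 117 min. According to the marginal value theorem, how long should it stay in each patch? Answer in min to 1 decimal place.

39.0 min

By the marginal value theorem, leave when the instantaneous gain rate g'(t) equals the habitat-wide average g(t)/(T + t).
g'(t) = 100·13/(t + 13)². Setting 100·13/(t+13)² = 100t/[(t+13)(117+t)] gives 13(117+t) = t(t+13), so t² = 13×117 = 1521.
t* = √1521 = 39 min.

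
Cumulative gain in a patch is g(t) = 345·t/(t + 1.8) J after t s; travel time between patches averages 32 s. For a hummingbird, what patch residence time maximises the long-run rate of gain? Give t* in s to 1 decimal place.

Optimal t* satisfies g'(t*) = g(t*)/(T + t*).
g'(t) = 345·1.8/(t + 1.8)². Setting 345·1.8/(t+1.8)² = 345t/[(t+1.8)(32+t)] gives 1.8(32+t) = t(t+1.8), so t² = 1.8×32 = 57.6.
t* = √57.6 = 7.589 s.

7.6 s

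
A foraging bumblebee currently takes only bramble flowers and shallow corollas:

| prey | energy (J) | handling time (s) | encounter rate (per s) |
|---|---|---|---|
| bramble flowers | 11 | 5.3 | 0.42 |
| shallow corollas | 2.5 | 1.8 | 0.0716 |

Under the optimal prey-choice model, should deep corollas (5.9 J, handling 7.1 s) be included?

Current rate: (0.42×11 + 0.0716×2.5)/(1 + 0.42×5.3 + 0.0716×1.8) = 1.43 J/s.
Profitability of deep corollas: 5.9/7.1 = 0.831 J/s.
Since 0.831 < R, time spent handling deep corollas is better spent searching.

No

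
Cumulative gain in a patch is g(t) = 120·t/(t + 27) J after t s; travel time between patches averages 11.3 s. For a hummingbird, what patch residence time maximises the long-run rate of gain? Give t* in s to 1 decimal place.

Optimal t* satisfies g'(t*) = g(t*)/(T + t*).
g'(t) = 120·27/(t + 27)². Setting 120·27/(t+27)² = 120t/[(t+27)(11.3+t)] gives 27(11.3+t) = t(t+27), so t² = 27×11.3 = 305.1.
t* = √305.1 = 17.47 s.

17.5 s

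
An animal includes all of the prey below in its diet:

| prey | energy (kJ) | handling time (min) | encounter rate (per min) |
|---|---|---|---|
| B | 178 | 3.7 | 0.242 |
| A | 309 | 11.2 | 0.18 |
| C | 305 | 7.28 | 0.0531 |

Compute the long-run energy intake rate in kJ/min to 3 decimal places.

Energy encountered per unit search time: 0.242×178 + 0.18×309 + 0.0531×305 = 114.9 kJ/min.
Handling time per unit search time: 0.242×3.7 + 0.18×11.2 + 0.0531×7.28 = 3.298.
Rate = 114.9/(1 + 3.298) = 26.73 kJ/min.

26.732 kJ/min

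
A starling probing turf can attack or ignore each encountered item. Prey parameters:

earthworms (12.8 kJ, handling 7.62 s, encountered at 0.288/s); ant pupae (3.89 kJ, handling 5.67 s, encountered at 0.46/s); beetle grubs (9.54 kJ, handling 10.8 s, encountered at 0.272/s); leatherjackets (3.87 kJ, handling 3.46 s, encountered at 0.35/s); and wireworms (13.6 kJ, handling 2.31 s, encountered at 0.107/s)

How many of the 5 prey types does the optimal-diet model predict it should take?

E/h in descending order: wireworms 5.89, earthworms 1.68, leatherjackets 1.12, beetle grubs 0.883, ant pupae 0.686 kJ/s. The optimal diet is the largest prefix of this list for which every included type satisfies E_i/h_i > R on the types above it.
Rate on top 1: 1.167. earthworms: 1.68 > 1.167 → include.
Rate on top 2: 1.494. leatherjackets: 1.12 < 1.494 → exclude; stop.
Optimal diet: wireworms, earthworms — 2 of 5 types.

2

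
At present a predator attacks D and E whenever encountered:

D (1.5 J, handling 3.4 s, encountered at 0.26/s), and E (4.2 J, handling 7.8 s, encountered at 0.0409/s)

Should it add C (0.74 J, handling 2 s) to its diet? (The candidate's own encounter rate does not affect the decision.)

Intake rate on the current diet: R = (0.26×1.5 + 0.0409×4.2) / (1 + 0.26×3.4 + 0.0409×7.8) = 0.5618/2.203 = 0.255 J/s.
C: E/h = 0.74/2 = 0.37 J/s.
0.37 > 0.255, so adding C raises the average — include it.

Yes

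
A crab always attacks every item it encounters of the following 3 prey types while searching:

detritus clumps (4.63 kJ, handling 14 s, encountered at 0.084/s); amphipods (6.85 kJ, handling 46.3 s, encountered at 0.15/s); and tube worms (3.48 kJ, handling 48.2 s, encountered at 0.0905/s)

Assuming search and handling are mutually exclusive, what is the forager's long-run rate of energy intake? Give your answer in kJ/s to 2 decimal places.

R = Σλ_iE_i / (1 + Σλ_ih_i)
Numerator: 0.084×4.63 + 0.15×6.85 + 0.0905×3.48 = 1.731
Denominator: 1 + 0.084×14 + 0.15×46.3 + 0.0905×48.2 = 13.48
R = 1.731/13.48 = 0.1284 kJ/s

0.13 kJ/s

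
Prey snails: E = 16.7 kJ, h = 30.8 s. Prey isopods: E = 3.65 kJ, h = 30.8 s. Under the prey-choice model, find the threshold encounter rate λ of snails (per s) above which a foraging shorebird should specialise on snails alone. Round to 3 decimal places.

Drop isopods once their profitability E₂/h₂ falls below the rate achievable on snails alone: E₂/h₂ = λE₁/(1 + λh₁).
Solve for λ: λE₁h₂ = E₂(1 + λh₁) → λ(E₁h₂ − E₂h₁) = E₂ → λ = E₂/(E₁h₂ − E₂h₁).
λ = 3.65/(16.7×30.8 − 3.65×30.8) = 3.65/401.9 = 0.009081 per s.

0.009 per s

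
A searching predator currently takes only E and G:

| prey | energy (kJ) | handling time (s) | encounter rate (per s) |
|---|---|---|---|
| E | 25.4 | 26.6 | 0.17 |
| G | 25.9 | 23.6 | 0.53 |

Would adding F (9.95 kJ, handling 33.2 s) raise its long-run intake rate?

Intake rate on the current diet: R = (0.17×25.4 + 0.53×25.9) / (1 + 0.17×26.6 + 0.53×23.6) = 18.05/18.03 = 1.001 kJ/s.
Profitability of F: 9.95/33.2 = 0.2997 kJ/s.
Since 0.2997 < R, time spent handling F is better spent searching.

No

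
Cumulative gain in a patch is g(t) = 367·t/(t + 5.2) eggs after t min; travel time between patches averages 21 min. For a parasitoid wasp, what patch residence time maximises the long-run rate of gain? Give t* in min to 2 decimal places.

By the marginal value theorem, leave when the instantaneous gain rate g'(t) equals the habitat-wide average g(t)/(T + t).
g'(t) = 367·5.2/(t + 5.2)². Setting 367·5.2/(t+5.2)² = 367t/[(t+5.2)(21+t)] gives 5.2(21+t) = t(t+5.2), so t² = 5.2×21 = 109.2.
t* = √109.2 = 10.45 min.

10.45 min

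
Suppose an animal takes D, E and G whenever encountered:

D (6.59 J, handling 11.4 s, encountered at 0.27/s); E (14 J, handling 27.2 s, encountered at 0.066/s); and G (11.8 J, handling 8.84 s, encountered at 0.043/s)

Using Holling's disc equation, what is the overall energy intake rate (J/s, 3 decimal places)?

Energy encountered per unit search time: 0.27×6.59 + 0.066×14 + 0.043×11.8 = 3.211 J/s.
Handling time per unit search time: 0.27×11.4 + 0.066×27.2 + 0.043×8.84 = 5.253.
Rate = 3.211/(1 + 5.253) = 0.5134 J/s.

0.513 J/s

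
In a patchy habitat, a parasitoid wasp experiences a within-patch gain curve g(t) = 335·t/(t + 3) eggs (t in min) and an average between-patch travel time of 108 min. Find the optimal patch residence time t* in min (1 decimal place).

18.0 min

By the marginal value theorem, leave when the instantaneous gain rate g'(t) equals the habitat-wide average g(t)/(T + t).
g'(t) = 335·3/(t + 3)². Setting 335·3/(t+3)² = 335t/[(t+3)(108+t)] gives 3(108+t) = t(t+3), so t² = 3×108 = 324.
t* = √324 = 18 min.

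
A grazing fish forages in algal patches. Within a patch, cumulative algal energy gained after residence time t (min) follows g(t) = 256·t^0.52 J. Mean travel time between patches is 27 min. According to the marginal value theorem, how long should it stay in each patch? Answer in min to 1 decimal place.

29.3 min

By the marginal value theorem, leave when the instantaneous gain rate g'(t) equals the habitat-wide average g(t)/(T + t).
g'(t) = 0.52·256·t^-0.48. Setting 0.52·256·t^-0.48 = 256·t^0.52/(27+t) gives 0.52(27+t) = t, so 0.48·t = 0.52×27.
t* = 0.52×27/0.48 = 29.25 min.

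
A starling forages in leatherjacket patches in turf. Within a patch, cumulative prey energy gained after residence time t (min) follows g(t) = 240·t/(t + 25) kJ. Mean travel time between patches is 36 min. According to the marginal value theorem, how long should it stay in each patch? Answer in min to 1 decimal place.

Optimal t* satisfies g'(t*) = g(t*)/(T + t*).
g'(t) = 240·25/(t + 25)². Setting 240·25/(t+25)² = 240t/[(t+25)(36+t)] gives 25(36+t) = t(t+25), so t² = 25×36 = 900.
t* = √900 = 30 min.

30.0 min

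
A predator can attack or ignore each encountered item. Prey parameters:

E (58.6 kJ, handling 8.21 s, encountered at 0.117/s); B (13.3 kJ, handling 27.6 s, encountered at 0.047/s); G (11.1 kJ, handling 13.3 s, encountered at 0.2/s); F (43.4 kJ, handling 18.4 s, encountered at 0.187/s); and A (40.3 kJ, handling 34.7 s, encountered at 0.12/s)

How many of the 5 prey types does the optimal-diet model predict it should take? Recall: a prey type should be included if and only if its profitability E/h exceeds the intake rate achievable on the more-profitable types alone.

Profitabilities (E/h, kJ/s): E 7.14, F 2.36, A 1.16, G 0.835, B 0.482. Add prey in this order while the next type's profitability exceeds the intake rate on those already taken.
Rate on top 1: 3.497. F: 2.36 < 3.497 → exclude; stop.
Optimal diet: E — 1 of 5 types.

1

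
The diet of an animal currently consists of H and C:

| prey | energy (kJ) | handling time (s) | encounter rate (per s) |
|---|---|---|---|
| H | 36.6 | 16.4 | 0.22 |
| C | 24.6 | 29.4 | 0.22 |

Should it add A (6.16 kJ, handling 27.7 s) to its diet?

Current rate: (0.22×36.6 + 0.22×24.6)/(1 + 0.22×16.4 + 0.22×29.4) = 1.216 kJ/s.
Profitability of A: 6.16/27.7 = 0.2224 kJ/s.
Since 0.2224 < R, time spent handling A is better spent searching.

No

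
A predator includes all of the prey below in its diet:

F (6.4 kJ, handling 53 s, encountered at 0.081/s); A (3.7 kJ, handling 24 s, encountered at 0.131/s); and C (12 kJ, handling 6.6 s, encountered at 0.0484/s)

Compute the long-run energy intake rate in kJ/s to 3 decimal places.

Energy encountered per unit search time: 0.081×6.4 + 0.131×3.7 + 0.0484×12 = 1.584 kJ/s.
Handling time per unit search time: 0.081×53 + 0.131×24 + 0.0484×6.6 = 7.756.
Rate = 1.584/(1 + 7.756) = 0.1809 kJ/s.

0.181 kJ/s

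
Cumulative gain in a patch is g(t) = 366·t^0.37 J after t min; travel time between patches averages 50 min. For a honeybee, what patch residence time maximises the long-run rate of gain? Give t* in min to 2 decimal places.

Optimal t* satisfies g'(t*) = g(t*)/(T + t*).
g'(t) = 0.37·366·t^-0.63. Setting 0.37·366·t^-0.63 = 366·t^0.37/(50+t) gives 0.37(50+t) = t, so 0.63·t = 0.37×50.
t* = 0.37×50/0.63 = 29.37 min.

29.37 min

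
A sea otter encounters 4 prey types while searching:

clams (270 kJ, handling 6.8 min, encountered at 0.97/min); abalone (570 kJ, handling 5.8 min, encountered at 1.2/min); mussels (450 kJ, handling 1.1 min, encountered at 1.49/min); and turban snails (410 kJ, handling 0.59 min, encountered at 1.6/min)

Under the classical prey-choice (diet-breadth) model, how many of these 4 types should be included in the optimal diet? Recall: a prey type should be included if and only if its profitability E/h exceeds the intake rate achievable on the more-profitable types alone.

2

Profitabilities (E/h, kJ/min): turban snails 695, mussels 409, abalone 98.3, clams 39.7. Add prey in this order while the next type's profitability exceeds the intake rate on those already taken.
Rate on top 1: 337.4. mussels: 409 > 337.4 → include.
Rate on top 2: 370.2. abalone: 98.3 < 370.2 → exclude; stop.
Optimal diet: turban snails, mussels — 2 of 4 types.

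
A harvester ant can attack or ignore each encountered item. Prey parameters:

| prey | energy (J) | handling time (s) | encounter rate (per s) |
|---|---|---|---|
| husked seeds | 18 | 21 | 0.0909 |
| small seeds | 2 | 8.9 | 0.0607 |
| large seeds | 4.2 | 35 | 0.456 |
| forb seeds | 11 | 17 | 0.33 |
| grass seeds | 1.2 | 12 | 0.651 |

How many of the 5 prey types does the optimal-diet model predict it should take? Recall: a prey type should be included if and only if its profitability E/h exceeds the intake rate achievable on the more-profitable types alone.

2

E/h in descending order: husked seeds 0.857, forb seeds 0.647, small seeds 0.225, large seeds 0.12, grass seeds 0.1 J/s. The optimal diet is the largest prefix of this list for which every included type satisfies E_i/h_i > R on the types above it.
Rate on top 1: 0.5625. forb seeds: 0.647 > 0.5625 → include.
Rate on top 2: 0.6182. small seeds: 0.225 < 0.6182 → exclude; stop.
Optimal diet: husked seeds, forb seeds — 2 of 5 types.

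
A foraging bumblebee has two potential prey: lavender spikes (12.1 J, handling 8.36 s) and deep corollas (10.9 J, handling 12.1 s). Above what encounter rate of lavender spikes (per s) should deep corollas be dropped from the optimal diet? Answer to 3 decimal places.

0.197 per s

Drop deep corollas once their profitability E₂/h₂ falls below the rate achievable on lavender spikes alone: E₂/h₂ = λE₁/(1 + λh₁).
Solve for λ: λE₁h₂ = E₂(1 + λh₁) → λ(E₁h₂ − E₂h₁) = E₂ → λ = E₂/(E₁h₂ − E₂h₁).
λ = 10.9/(12.1×12.1 − 10.9×8.36) = 10.9/55.29 = 0.1972 per s.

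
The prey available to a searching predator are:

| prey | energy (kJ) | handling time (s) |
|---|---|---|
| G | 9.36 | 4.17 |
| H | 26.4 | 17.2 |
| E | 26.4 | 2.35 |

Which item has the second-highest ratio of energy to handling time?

Profitability E/h (kJ/s): G = 9.36/4.17 = 2.24, H = 26.4/17.2 = 1.53, E = 26.4/2.35 = 11.2.
Ranked: E > G > H.

G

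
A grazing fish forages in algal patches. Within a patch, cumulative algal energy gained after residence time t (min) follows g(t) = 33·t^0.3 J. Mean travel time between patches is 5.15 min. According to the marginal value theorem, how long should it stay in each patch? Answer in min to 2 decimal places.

Maximise g(t)/(T+t): set derivative to zero → g'(t)(T+t) = g(t).
g'(t) = 0.3·33·t^-0.7. Setting 0.3·33·t^-0.7 = 33·t^0.3/(5.15+t) gives 0.3(5.15+t) = t, so 0.70·t = 0.3×5.15.
t* = 0.3×5.15/0.70 = 2.207 min.

2.21 min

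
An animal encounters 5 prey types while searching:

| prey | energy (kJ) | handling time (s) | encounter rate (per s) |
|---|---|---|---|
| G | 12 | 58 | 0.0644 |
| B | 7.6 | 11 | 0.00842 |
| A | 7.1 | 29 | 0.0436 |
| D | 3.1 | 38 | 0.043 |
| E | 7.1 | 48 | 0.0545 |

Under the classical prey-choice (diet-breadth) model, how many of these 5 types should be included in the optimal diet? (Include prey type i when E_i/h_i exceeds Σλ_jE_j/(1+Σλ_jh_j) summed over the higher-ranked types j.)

3

Rank by E/h (kJ/s): B 0.691, A 0.245, G 0.207, E 0.148, D 0.0816. Include each in turn until the next type's E/h falls below the running intake rate.
Rate on top 1: 0.05857. A: 0.245 > 0.05857 → include.
Rate on top 2: 0.1585. G: 0.207 > 0.1585 → include.
Rate on top 3: 0.1882. E: 0.148 < 0.1882 → exclude; stop.
Optimal diet: B, A, G — 3 of 5 types.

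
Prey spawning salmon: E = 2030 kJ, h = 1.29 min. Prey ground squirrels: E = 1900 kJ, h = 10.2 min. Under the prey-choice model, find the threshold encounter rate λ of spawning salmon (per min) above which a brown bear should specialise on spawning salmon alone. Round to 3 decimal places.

0.104 per min

The zero-one rule: include ground squirrels iff E₂/h₂ > λE₁/(1+λh₁). Equality gives the switch point.
λE₁h₂ = E₂ + λE₂h₁ ⇒ λ = E₂/(E₁h₂ − E₂h₁) = 1900/(2.071e+04 − 2451) = 0.1041 per min.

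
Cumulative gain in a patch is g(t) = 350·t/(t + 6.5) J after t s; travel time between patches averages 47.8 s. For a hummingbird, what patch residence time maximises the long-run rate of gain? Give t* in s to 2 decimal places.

17.63 s

Optimal t* satisfies g'(t*) = g(t*)/(T + t*).
g'(t) = 350·6.5/(t + 6.5)². Setting 350·6.5/(t+6.5)² = 350t/[(t+6.5)(47.8+t)] gives 6.5(47.8+t) = t(t+6.5), so t² = 6.5×47.8 = 310.7.
t* = √310.7 = 17.63 s.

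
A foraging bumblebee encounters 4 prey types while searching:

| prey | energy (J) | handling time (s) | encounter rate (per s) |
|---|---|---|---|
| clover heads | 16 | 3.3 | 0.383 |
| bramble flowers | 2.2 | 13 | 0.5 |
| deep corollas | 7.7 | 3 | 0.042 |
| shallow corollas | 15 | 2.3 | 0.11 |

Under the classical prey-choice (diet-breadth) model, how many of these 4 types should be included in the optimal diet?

Profitabilities (E/h, J/s): shallow corollas 6.52, clover heads 4.85, deep corollas 2.57, bramble flowers 0.169. Add prey in this order while the next type's profitability exceeds the intake rate on those already taken.
Rate on top 1: 1.317. clover heads: 4.85 > 1.317 → include.
Rate on top 2: 3.09. deep corollas: 2.57 < 3.09 → exclude; stop.
Optimal diet: shallow corollas, clover heads — 2 of 4 types.

2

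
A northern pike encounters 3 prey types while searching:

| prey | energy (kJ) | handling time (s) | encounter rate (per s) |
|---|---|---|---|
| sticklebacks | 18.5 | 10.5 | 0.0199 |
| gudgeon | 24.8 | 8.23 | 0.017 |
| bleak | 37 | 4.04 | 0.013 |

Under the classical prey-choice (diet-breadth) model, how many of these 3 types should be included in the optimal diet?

3

Rank by E/h (kJ/s): bleak 9.16, gudgeon 3.01, sticklebacks 1.76. Include each in turn until the next type's E/h falls below the running intake rate.
Rate on top 1: 0.457. gudgeon: 3.01 > 0.457 → include.
Rate on top 2: 0.7569. sticklebacks: 1.76 > 0.7569 → include.
Optimal diet: bleak, gudgeon, sticklebacks — 3 of 3 types.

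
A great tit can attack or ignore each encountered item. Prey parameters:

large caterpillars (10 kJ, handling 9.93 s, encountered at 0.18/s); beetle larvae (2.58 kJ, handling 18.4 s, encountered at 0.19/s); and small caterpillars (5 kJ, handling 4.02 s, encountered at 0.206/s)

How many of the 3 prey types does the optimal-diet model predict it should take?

Profitabilities (E/h, kJ/s): small caterpillars 1.24, large caterpillars 1.01, beetle larvae 0.14. Add prey in this order while the next type's profitability exceeds the intake rate on those already taken.
Rate on top 1: 0.5634. large caterpillars: 1.01 > 0.5634 → include.
Rate on top 2: 0.7827. beetle larvae: 0.14 < 0.7827 → exclude; stop.
Optimal diet: small caterpillars, large caterpillars — 2 of 3 types.

2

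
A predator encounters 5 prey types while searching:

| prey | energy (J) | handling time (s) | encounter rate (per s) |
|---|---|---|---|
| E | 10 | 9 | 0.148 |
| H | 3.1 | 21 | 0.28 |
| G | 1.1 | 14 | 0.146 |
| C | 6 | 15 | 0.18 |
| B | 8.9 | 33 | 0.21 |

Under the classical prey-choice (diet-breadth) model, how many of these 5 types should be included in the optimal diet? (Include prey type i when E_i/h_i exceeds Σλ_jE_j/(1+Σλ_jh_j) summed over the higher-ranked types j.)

Profitabilities (E/h, J/s): E 1.11, C 0.4, B 0.27, H 0.148, G 0.0786. Add prey in this order while the next type's profitability exceeds the intake rate on those already taken.
Rate on top 1: 0.6346. C: 0.4 < 0.6346 → exclude; stop.
Optimal diet: E — 1 of 5 types.

1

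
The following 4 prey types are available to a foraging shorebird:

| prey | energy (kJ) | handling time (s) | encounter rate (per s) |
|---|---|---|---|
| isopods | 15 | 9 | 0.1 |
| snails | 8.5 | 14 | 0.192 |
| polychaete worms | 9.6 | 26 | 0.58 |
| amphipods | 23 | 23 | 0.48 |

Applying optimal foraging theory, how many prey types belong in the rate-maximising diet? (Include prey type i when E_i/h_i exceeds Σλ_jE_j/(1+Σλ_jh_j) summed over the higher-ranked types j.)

2

Profitabilities (E/h, kJ/s): isopods 1.67, amphipods 1, snails 0.607, polychaete worms 0.369. Add prey in this order while the next type's profitability exceeds the intake rate on those already taken.
Rate on top 1: 0.7895. amphipods: 1 > 0.7895 → include.
Rate on top 2: 0.9691. snails: 0.607 < 0.9691 → exclude; stop.
Optimal diet: isopods, amphipods — 2 of 4 types.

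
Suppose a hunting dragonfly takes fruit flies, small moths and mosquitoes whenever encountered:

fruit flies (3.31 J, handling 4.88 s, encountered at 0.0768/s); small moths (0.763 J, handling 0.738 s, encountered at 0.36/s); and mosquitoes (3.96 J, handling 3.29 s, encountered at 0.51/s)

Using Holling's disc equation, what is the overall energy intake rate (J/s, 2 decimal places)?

Energy encountered per unit search time: 0.0768×3.31 + 0.36×0.763 + 0.51×3.96 = 2.548 J/s.
Handling time per unit search time: 0.0768×4.88 + 0.36×0.738 + 0.51×3.29 = 2.318.
Rate = 2.548/(1 + 2.318) = 0.768 J/s.

0.77 J/s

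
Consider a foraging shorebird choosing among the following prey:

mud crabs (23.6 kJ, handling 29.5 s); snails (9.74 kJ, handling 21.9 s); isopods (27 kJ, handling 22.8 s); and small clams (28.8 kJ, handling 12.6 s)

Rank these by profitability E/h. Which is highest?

small clams

Profitability E/h (kJ/s): mud crabs = 23.6/29.5 = 0.8, snails = 9.74/21.9 = 0.445, isopods = 27/22.8 = 1.18, small clams = 28.8/12.6 = 2.29.
Ranked: small clams > isopods > mud crabs > snails.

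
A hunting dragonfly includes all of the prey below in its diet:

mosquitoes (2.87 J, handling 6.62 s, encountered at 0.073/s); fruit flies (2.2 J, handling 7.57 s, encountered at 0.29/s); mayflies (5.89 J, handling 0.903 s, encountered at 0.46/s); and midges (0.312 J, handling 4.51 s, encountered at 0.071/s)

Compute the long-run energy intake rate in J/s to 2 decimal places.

Energy encountered per unit search time: 0.073×2.87 + 0.29×2.2 + 0.46×5.89 + 0.071×0.312 = 3.579 J/s.
Handling time per unit search time: 0.073×6.62 + 0.29×7.57 + 0.46×0.903 + 0.071×4.51 = 3.414.
Rate = 3.579/(1 + 3.414) = 0.8108 J/s.

0.81 J/s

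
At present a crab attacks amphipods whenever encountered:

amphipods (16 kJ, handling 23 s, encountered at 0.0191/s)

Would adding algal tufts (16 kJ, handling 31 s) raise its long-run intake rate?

Yes

Current rate: (0.0191×16)/(1 + 0.0191×23) = 0.2123 kJ/s.
Profitability of algal tufts: 16/31 = 0.5161 kJ/s.
Since 0.5161 > R, including algal tufts increases the long-run rate.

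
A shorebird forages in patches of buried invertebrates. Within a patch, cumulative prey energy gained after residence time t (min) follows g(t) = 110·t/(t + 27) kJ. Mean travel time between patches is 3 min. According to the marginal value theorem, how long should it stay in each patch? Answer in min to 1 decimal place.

9.0 min

Maximise g(t)/(T+t): set derivative to zero → g'(t)(T+t) = g(t).
g'(t) = 110·27/(t + 27)². Setting 110·27/(t+27)² = 110t/[(t+27)(3+t)] gives 27(3+t) = t(t+27), so t² = 27×3 = 81.
t* = √81 = 9 min.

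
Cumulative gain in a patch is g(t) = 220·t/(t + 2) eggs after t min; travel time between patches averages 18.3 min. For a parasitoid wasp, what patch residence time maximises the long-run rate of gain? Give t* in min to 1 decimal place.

6.0 min

By the marginal value theorem, leave when the instantaneous gain rate g'(t) equals the habitat-wide average g(t)/(T + t).
g'(t) = 220·2/(t + 2)². Setting 220·2/(t+2)² = 220t/[(t+2)(18.3+t)] gives 2(18.3+t) = t(t+2), so t² = 2×18.3 = 36.6.
t* = √36.6 = 6.05 min.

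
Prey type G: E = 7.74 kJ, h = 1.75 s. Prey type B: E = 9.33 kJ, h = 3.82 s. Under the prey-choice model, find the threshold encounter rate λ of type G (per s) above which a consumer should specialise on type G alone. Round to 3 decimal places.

At the threshold, the rate on type G alone equals the profitability of type B: λ·7.74/(1 + λ·1.75) = 9.33/3.82 = 2.442.
Rearranging, λ(7.74 − 2.442×1.75) = 2.442, so λ = 2.442/3.466 = 0.7047 per s.

0.705 per s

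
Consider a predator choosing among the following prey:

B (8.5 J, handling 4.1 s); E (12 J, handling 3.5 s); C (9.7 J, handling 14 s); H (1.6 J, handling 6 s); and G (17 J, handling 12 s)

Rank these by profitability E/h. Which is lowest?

In descending order of E/h:
E: 12/3.5 = 3.43 J/s
B: 8.5/4.1 = 2.07 J/s
G: 17/12 = 1.42 J/s
C: 9.7/14 = 0.693 J/s
H: 1.6/6 = 0.267 J/s

H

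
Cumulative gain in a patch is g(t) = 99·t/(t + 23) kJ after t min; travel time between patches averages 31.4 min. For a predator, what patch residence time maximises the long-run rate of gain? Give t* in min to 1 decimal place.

26.9 min

Maximise g(t)/(T+t): set derivative to zero → g'(t)(T+t) = g(t).
g'(t) = 99·23/(t + 23)². Setting 99·23/(t+23)² = 99t/[(t+23)(31.4+t)] gives 23(31.4+t) = t(t+23), so t² = 23×31.4 = 722.2.
t* = √722.2 = 26.87 min.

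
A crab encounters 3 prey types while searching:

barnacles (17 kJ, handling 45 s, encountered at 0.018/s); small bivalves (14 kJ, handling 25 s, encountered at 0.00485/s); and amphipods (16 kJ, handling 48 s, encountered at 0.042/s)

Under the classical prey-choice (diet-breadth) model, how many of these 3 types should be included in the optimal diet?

3

Rank by E/h (kJ/s): small bivalves 0.56, barnacles 0.378, amphipods 0.333. Include each in turn until the next type's E/h falls below the running intake rate.
Rate on top 1: 0.06056. barnacles: 0.378 > 0.06056 → include.
Rate on top 2: 0.1936. amphipods: 0.333 > 0.1936 → include.
Optimal diet: small bivalves, barnacles, amphipods — 3 of 3 types.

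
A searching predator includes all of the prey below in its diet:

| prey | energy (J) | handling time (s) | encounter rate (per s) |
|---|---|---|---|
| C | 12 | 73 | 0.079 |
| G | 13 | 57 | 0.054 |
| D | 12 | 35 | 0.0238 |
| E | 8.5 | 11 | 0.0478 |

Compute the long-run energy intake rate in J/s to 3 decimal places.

Energy encountered per unit search time: 0.079×12 + 0.054×13 + 0.0238×12 + 0.0478×8.5 = 2.342 J/s.
Handling time per unit search time: 0.079×73 + 0.054×57 + 0.0238×35 + 0.0478×11 = 10.2.
Rate = 2.342/(1 + 10.2) = 0.209 J/s.

0.209 J/s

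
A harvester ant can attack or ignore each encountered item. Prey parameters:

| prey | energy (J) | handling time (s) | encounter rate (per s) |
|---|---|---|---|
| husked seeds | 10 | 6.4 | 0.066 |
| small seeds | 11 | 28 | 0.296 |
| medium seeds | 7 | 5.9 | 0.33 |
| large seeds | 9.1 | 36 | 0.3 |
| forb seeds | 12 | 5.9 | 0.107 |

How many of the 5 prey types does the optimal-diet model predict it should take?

3

E/h in descending order: forb seeds 2.03, husked seeds 1.56, medium seeds 1.19, small seeds 0.393, large seeds 0.253 J/s. The optimal diet is the largest prefix of this list for which every included type satisfies E_i/h_i > R on the types above it.
Rate on top 1: 0.7871. husked seeds: 1.56 > 0.7871 → include.
Rate on top 2: 0.9466. medium seeds: 1.19 > 0.9466 → include.
Rate on top 3: 1.063. small seeds: 0.393 < 1.063 → exclude; stop.
Optimal diet: forb seeds, husked seeds, medium seeds — 3 of 5 types.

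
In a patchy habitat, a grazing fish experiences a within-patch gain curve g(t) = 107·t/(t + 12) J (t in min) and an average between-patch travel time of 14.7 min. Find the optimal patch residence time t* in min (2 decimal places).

By the marginal value theorem, leave when the instantaneous gain rate g'(t) equals the habitat-wide average g(t)/(T + t).
g'(t) = 107·12/(t + 12)². Setting 107·12/(t+12)² = 107t/[(t+12)(14.7+t)] gives 12(14.7+t) = t(t+12), so t² = 12×14.7 = 176.4.
t* = √176.4 = 13.28 min.

13.28 min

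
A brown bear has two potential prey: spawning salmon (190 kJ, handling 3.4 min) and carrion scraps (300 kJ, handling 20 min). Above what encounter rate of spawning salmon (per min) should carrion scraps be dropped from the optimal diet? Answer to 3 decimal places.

At the threshold, the rate on spawning salmon alone equals the profitability of carrion scraps: λ·190/(1 + λ·3.4) = 300/20 = 15.
Rearranging, λ(190 − 15×3.4) = 15, so λ = 15/139 = 0.1079 per min.

0.108 per min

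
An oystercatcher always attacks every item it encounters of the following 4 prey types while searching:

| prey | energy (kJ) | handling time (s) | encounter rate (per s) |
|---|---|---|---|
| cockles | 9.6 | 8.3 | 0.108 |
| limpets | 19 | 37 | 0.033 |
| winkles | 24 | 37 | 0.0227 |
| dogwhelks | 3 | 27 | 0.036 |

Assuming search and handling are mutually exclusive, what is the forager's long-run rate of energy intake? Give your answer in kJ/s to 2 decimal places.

R = (0.108×9.6 + 0.033×19 + 0.0227×24 + 0.036×3) / (1 + 0.108×8.3 + 0.033×37 + 0.0227×37 + 0.036×27) = 2.317/4.929 = 0.47 kJ/s.

0.47 kJ/s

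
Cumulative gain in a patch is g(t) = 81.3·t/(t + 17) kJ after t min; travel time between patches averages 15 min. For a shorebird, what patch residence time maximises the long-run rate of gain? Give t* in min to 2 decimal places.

15.97 min

By the marginal value theorem, leave when the instantaneous gain rate g'(t) equals the habitat-wide average g(t)/(T + t).
g'(t) = 81.3·17/(t + 17)². Setting 81.3·17/(t+17)² = 81.3t/[(t+17)(15+t)] gives 17(15+t) = t(t+17), so t² = 17×15 = 255.
t* = √255 = 15.97 min.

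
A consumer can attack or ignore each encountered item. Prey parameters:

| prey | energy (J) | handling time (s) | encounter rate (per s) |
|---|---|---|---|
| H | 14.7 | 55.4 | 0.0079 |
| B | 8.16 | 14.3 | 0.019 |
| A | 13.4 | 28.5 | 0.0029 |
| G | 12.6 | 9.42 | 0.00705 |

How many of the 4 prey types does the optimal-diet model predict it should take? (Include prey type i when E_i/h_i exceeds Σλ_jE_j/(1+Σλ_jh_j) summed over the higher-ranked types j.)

Profitabilities (E/h, J/s): G 1.34, B 0.571, A 0.47, H 0.265. Add prey in this order while the next type's profitability exceeds the intake rate on those already taken.
Rate on top 1: 0.0833. B: 0.571 > 0.0833 → include.
Rate on top 2: 0.1822. A: 0.47 > 0.1822 → include.
Rate on top 3: 0.199. H: 0.265 > 0.199 → include.
Optimal diet: G, B, A, H — 4 of 4 types.

4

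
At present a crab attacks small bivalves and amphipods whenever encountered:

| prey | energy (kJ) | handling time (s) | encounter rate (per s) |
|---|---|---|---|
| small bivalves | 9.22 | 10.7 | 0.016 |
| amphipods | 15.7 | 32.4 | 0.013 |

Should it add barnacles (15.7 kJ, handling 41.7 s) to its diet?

On small bivalves and amphipods alone, R = ΣλE/(1+Σλh) = 0.3516/1.592 = 0.2208 kJ/s.
Profitability of barnacles: 15.7/41.7 = 0.3765 kJ/s.
0.3765 > 0.2208, so adding barnacles raises the average — include it.

Yes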